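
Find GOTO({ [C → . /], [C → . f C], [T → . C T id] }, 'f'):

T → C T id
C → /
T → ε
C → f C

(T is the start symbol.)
{ [C → . /], [C → . f C], [C → f . C] }

GOTO(I, 'f') = CLOSURE({ [A → αX.β] : [A → α.Xβ] ∈ I, X = 'f' })

Items with dot before 'f', with the dot advanced:
  [C → . f C] → [C → f . C]
Closure of the advanced items:
  [C → f . C] has the dot before C: add [C → . /], [C → . f C]

GOTO = { [C → . /], [C → . f C], [C → f . C] }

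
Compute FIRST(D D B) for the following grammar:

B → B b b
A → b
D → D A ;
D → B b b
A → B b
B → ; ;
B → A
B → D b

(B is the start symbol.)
FIRST sets of the non-terminals involved (from the grammar, by fixed-point iteration):
  FIRST(D) = { ';', 'b' }

To compute FIRST(D D B), process the symbols left to right:
Symbol D is a non-terminal. Add FIRST(D) \ {ε} = { ';', 'b' }
D is not nullable (ε ∉ FIRST(D)), so stop here.
FIRST(D D B) = { ';', 'b' }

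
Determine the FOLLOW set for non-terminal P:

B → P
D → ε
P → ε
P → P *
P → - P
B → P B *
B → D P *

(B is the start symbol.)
{ $, '*', '-' }

To compute FOLLOW(P), find every occurrence of P on a right-hand side N → α P β: add FIRST(β) \ {ε}, and if β is empty or nullable also add FOLLOW(N). Iterate to a fixed point.

In B → P: P is at the end, add FOLLOW(B)
In P → P *: P is followed by '*', add FIRST('*') \ {ε} = { '*' }
In P → - P: P is at the end; this adds FOLLOW(P) to itself — nothing new
In B → P B *: P is followed by B '*', add FIRST(B '*') \ {ε} = { '*', '-' }
In B → D P *: P is followed by '*', add FIRST('*') \ {ε} = { '*' }

The FOLLOW sets referred to above (computed the same way, to a fixed point):
  FOLLOW(B) = { $, '*' }

Taking the union: FOLLOW(P) = { $, '*', '-' }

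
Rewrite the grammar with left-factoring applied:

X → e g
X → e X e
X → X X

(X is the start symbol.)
Left-factoring transforms A → αβ₁ | αβ₂ into A → αA' and A' → β₁ | β₂
(α is the longest common prefix among the alternatives). Repeat until
no nonterminal has two alternatives with a common prefix.

Round 1: X has alternatives sharing prefix 'e'. Introduce X': X → e X'
  Add: X' → g
  Add: X' → X e

No remaining common prefixes — done.

Resulting grammar:
X → e X'
X' → g
X' → X e
X → X X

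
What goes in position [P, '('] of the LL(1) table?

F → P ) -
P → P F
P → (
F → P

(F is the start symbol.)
P → P F, P → (

To find M[P, '('], we find productions for P where '(' is in the predict set (PREDICT(N → α) = (FIRST(α) \ {ε}) ∪ (FOLLOW(N) if α ⇒* ε)).

Relevant sets:
  FIRST(P) = { '(' }

P → P F: PREDICT = { '(' }
  '(' is in predict set, so this production goes in M[P, '(']
P → (: PREDICT = { '(' }
  '(' is in predict set, so this production goes in M[P, '(']

M[P, '('] = P → P F, P → (  (a multiply-defined cell — the grammar is not LL(1))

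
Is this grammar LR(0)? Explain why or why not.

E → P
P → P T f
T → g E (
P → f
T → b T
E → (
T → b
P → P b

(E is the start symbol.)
A grammar is LR(0) if no state in the canonical LR(0) collection has:
  - both a shift item (dot before a terminal) and a complete item (shift-reduce conflict), or
  - two or more complete items (reduce-reduce conflict; the accept item [E' → E .] counts as a complete item here).

Augment with E' → E and build the canonical LR(0) collection (I0 = CLOSURE({[E' → . E]}), then GOTO on every symbol after a dot until no new states appear). It has 13 states:
  I0: { [E → . (], [E → . P], [E' → . E], [P → . P T f], [P → . P b], [P → . f] }  — shift
  I1: { [E → ( .] }  — reduce
  I2: { [E' → E .] }  — accept
  I3: { [E → P .], [P → P . T f], [P → P . b], [T → . b T], [T → . b], [T → . g E (] }  — shift, reduce
  I4: { [P → f .] }  — reduce
  I5: { [P → P T . f] }  — shift
  I6: { [P → P b .], [T → . b T], [T → . b], [T → . g E (], [T → b . T], [T → b .] }  — shift, 2 reduces
  I7: { [E → . (], [E → . P], [P → . P T f], [P → . P b], [P → . f], [T → g . E (] }  — shift
  I8: { [T → g E . (] }  — shift
  I9: { [T → g E ( .] }  — reduce
  I10: { [T → b T .] }  — reduce
  I11: { [T → . b T], [T → . b], [T → . g E (], [T → b . T], [T → b .] }  — shift, reduce
  I12: { [P → P T f .] }  — reduce

Conflict in state I3:
  Shift-reduce conflict between [E → P .] and [P → P . b]
So the grammar is NOT LR(0).

Answer: No. Shift-reduce conflict between [E → P .] and [P → P . b]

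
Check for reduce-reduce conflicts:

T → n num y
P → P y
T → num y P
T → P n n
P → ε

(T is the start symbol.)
No reduce-reduce conflicts

A reduce-reduce conflict occurs when an LR(0) state has two complete items [A → α .] and [B → β .] — both call for a reduction, and with no lookahead the parser cannot choose between them.

Augment with T' → T and build the canonical LR(0) collection (I0 = CLOSURE({[T' → . T]}), then GOTO on every symbol after a dot until no new states appear). It has 12 states:
  I0: { [P → . P y], [P → .], [T → . P n n], [T → . n num y], [T → . num y P], [T' → . T] }  — shift, reduce
  I1: { [P → P . y], [T → P . n n] }  — shift
  I2: { [T' → T .] }  — accept
  I3: { [T → n . num y] }  — shift
  I4: { [T → num . y P] }  — shift
  I5: { [P → . P y], [P → .], [T → num y . P] }  — reduce
  I6: { [P → P . y], [T → num y P .] }  — shift, reduce
  I7: { [P → P y .] }  — reduce
  I8: { [T → n num . y] }  — shift
  I9: { [T → n num y .] }  — reduce
  I10: { [T → P n . n] }  — shift
  I11: { [T → P n n .] }  — reduce

No state contains more than one complete item.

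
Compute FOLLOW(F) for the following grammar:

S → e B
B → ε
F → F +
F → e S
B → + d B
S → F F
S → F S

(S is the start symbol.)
In F → F +: F is followed by '+', add FIRST('+') \ {ε} = { '+' }
In S → F F: F is followed by F, add FIRST(F) \ {ε} = { 'e' }
In S → F F: F is at the end, add FOLLOW(S)
In S → F S: F is followed by S, add FIRST(S) \ {ε} = { 'e' }

The FOLLOW sets referred to above (computed the same way, to a fixed point):
  FOLLOW(S) = { $, '+', 'e' }

Taking the union: FOLLOW(F) = { $, '+', 'e' }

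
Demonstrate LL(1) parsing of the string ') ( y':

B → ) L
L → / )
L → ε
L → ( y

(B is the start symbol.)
LL(1) parsing maintains a stack (initially the start symbol over $) and the input. At each step: if the stack top is a terminal, match it against the current input token; if it is a non-terminal N, replace it with the RHS of M[N, lookahead] (the unique production whose predict set contains the lookahead).

Stack is shown with the top on the left.

Stack  Input    Action
----------------------
B $    ) ( y $  output B → ) L
) L $  ) ( y $  match ')'
L $    ( y $    output L → ( y
( y $  ( y $    match '('
y $    y $      match 'y'
$      $        accept

The string is accepted.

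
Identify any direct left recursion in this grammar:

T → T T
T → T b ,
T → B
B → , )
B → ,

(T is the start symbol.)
Yes, T is left-recursive

T → T T: LEFT RECURSIVE (starts with T)
T → T b ,: LEFT RECURSIVE (starts with T)
T → B: starts with B
B → , ): starts with ','
B → ,: starts with ','

The grammar has direct left recursion on: T.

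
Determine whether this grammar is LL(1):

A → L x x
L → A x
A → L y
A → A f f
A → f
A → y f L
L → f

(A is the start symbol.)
No. Predict set conflict for A: { 'f', 'y' }

A grammar is LL(1) if for each non-terminal N with multiple productions, the predict sets of those productions are pairwise disjoint, where PREDICT(N → α) = (FIRST(α) \ {ε}) ∪ (FOLLOW(N) if α ⇒* ε).

Relevant sets:
  FIRST(L) = { 'f', 'y' }
  FIRST(A) = { 'f', 'y' }

For A:
  PREDICT(A → L x x) = { 'f', 'y' }
  PREDICT(A → L y) = { 'f', 'y' }
  PREDICT(A → A f f) = { 'f', 'y' }
  PREDICT(A → f) = { 'f' }
  PREDICT(A → y f L) = { 'y' }
For L:
  PREDICT(L → A x) = { 'f', 'y' }
  PREDICT(L → f) = { 'f' }

Conflict found: Predict set conflict for A: { 'f', 'y' }
The grammar is NOT LL(1).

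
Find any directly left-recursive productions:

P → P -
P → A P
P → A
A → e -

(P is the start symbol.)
Direct left recursion occurs when N → N α for some non-terminal N (the right-hand side begins with the left-hand side itself).

P → P -: LEFT RECURSIVE (starts with P)
P → A P: starts with A
P → A: starts with A
A → e -: starts with e

The grammar has direct left recursion on: P.

Answer: Yes, P is left-recursive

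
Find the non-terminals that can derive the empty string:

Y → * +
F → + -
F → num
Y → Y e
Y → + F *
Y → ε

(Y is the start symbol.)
{ 'Y' }

A non-terminal is nullable if it can derive ε (the empty string): either it has an ε-production, or it has a production whose right-hand side consists entirely of nullable non-terminals.

ε-productions: Y → ε
So Y is immediately nullable.
No further non-terminal can be added: every production for the remaining non-terminals contains a terminal or a non-nullable non-terminal.
Nullable = { 'Y' }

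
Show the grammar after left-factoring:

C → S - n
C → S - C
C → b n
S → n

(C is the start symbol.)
Left-factoring transforms A → αβ₁ | αβ₂ into A → αA' and A' → β₁ | β₂
(α is the longest common prefix among the alternatives). Repeat until
no nonterminal has two alternatives with a common prefix.

Round 1: C has alternatives sharing prefix 'S -'. Introduce C': C → S - C'
  Add: C' → n
  Add: C' → C

No remaining common prefixes — done.

Resulting grammar:
C → S - C'
C' → n
C' → C
C → b n
S → n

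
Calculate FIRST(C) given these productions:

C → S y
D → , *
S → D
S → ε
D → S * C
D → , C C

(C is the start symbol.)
{ '*', ',', 'y' }

To compute FIRST(C), examine every production with C on the left-hand side, reading each right-hand side left to right until a non-nullable symbol is reached.

FIRST sets of the other non-terminals involved (by the same procedure, iterated to a fixed point):
  FIRST(S) = { '*', ',', ε }

From C → S y:
  - S is a non-terminal: add FIRST(S) \ {ε} = { '*', ',' }
    S is nullable, so continue to the next symbol
  - y is a terminal: add 'y' and stop

Collecting: FIRST(C) = { '*', ',', 'y' }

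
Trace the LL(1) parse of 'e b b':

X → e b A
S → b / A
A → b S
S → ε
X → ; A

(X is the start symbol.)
LL(1) parsing maintains a stack (initially the start symbol over $) and the input. At each step: if the stack top is a terminal, match it against the current input token; if it is a non-terminal N, replace it with the RHS of M[N, lookahead] (the unique production whose predict set contains the lookahead).

Stack is shown with the top on the left.

Stack    Input    Action
------------------------
X $      e b b $  output X → e b A
e b A $  e b b $  match 'e'
b A $    b b $    match 'b'
A $      b $      output A → b S
b S $    b $      match 'b'
S $      $        output S → ε
$        $        accept

The string is accepted.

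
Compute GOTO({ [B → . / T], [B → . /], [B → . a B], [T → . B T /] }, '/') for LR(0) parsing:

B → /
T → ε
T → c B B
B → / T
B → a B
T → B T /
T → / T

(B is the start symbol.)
{ [B → . / T], [B → . /], [B → . a B], [B → / . T], [B → / .], [T → . / T], [T → . B T /], [T → . c B B], [T → .] }

GOTO(I, '/') = CLOSURE({ [A → αX.β] : [A → α.Xβ] ∈ I, X = '/' })

Items with dot before '/', with the dot advanced:
  [B → . /] → [B → / .]
  [B → . / T] → [B → / . T]
Closure of the advanced items:
  [B → / . T] has the dot before T: add [T → .], [T → . c B B], [T → . B T /], [T → . / T]
  [T → . B T /] has the dot before B: add [B → . /], [B → . / T], [B → . a B]

GOTO = { [B → . / T], [B → . /], [B → . a B], [B → / . T], [B → / .], [T → . / T], [T → . B T /], [T → . c B B], [T → .] }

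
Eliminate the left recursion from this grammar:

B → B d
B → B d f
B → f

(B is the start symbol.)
B → f B'
B' → d B'
B' → d f B'
B' → ε

B is directly left-recursive. The standard transformation for
  A → A α₁ | ... | A α_m | β₁ | ... | β_n
is
  A  → β₁ A' | ... | β_n A'
  A' → α₁ A' | ... | α_m A' | ε

B → f becomes B → f B'
B → B d becomes B' → d B'
B → B d f becomes B' → d f B'
Add B' → ε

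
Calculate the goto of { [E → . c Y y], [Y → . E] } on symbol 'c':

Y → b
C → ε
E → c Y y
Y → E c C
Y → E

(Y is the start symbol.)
GOTO(I, 'c') = CLOSURE({ [A → αX.β] : [A → α.Xβ] ∈ I, X = 'c' })

Items with dot before 'c', with the dot advanced:
  [E → . c Y y] → [E → c . Y y]
Closure of the advanced items:
  [E → c . Y y] has the dot before Y: add [Y → . b], [Y → . E c C], [Y → . E]
  [Y → . E c C] has the dot before E: add [E → . c Y y]

GOTO = { [E → . c Y y], [E → c . Y y], [Y → . E c C], [Y → . E], [Y → . b] }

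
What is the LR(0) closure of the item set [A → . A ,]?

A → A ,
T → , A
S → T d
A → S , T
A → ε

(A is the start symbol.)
{ [A → . A ,], [A → . S , T], [A → .], [S → . T d], [T → . , A] }

Start with: [A → . A ,]
  [A → . A ,] has the dot before A: add [A → . S , T], [A → .]
  [A → . S , T] has the dot before S: add [S → . T d]
  [S → . T d] has the dot before T: add [T → . , A]
No further items can be added.

CLOSURE = { [A → . A ,], [A → . S , T], [A → .], [S → . T d], [T → . , A] }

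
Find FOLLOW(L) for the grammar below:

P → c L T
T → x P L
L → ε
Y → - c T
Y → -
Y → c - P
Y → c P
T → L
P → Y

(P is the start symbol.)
{ $, 'x' }

In P → c L T: L is followed by T, add FIRST(T) \ {ε} = { 'x' }
  T is nullable, so also add FOLLOW(P)
In T → x P L: L is at the end, add FOLLOW(T)
In T → L: L is at the end, add FOLLOW(T)

The FOLLOW sets referred to above (computed the same way, to a fixed point):
  FOLLOW(P) = { $ }
  FOLLOW(T) = { $ }

Taking the union: FOLLOW(L) = { $, 'x' }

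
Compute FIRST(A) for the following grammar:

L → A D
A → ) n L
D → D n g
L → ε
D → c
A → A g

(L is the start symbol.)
{ ')' }

From A → ) n L:
  - ')' is a terminal: add ')' and stop
From A → A g:
  - A is the symbol being defined: contributes nothing new
    A is not nullable, so stop

Collecting: FIRST(A) = { ')' }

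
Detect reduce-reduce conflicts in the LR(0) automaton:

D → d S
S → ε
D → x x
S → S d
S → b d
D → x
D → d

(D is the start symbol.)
Yes — I2: [D → d .] vs [S → .]

Augment with D' → D and build the canonical LR(0) collection (I0 = CLOSURE({[D' → . D]}), then GOTO on every symbol after a dot until no new states appear). It has 9 states:
  I0: { [D → . d S], [D → . d], [D → . x x], [D → . x], [D' → . D] }  — shift
  I1: { [D' → D .] }  — accept
  I2: { [D → d . S], [D → d .], [S → . S d], [S → . b d], [S → .] }  — shift, 2 reduces
  I3: { [D → x . x], [D → x .] }  — shift, reduce
  I4: { [D → x x .] }  — reduce
  I5: { [D → d S .], [S → S . d] }  — shift, reduce
  I6: { [S → b . d] }  — shift
  I7: { [S → b d .] }  — reduce
  I8: { [S → S d .] }  — reduce

I2 contains complete items [D → d .], [S → .] — reduce-reduce conflict.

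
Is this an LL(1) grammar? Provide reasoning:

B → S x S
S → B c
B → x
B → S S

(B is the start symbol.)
A grammar is LL(1) if for each non-terminal N with multiple productions, the predict sets of those productions are pairwise disjoint, where PREDICT(N → α) = (FIRST(α) \ {ε}) ∪ (FOLLOW(N) if α ⇒* ε).

Relevant sets:
  FIRST(S) = { 'x' }

For B:
  PREDICT(B → S x S) = { 'x' }
  PREDICT(B → x) = { 'x' }
  PREDICT(B → S S) = { 'x' }
S has a single production, so nothing to check there.

Conflict found: Predict set conflict for B: { 'x' }
The grammar is NOT LL(1).

Answer: No. Predict set conflict for B: { 'x' }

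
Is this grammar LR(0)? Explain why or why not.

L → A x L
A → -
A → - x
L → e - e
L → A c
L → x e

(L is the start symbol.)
A grammar is LR(0) if no state in the canonical LR(0) collection has:
  - both a shift item (dot before a terminal) and a complete item (shift-reduce conflict), or
  - two or more complete items (reduce-reduce conflict; the accept item [L' → L .] counts as a complete item here).

Augment with L' → L and build the canonical LR(0) collection (I0 = CLOSURE({[L' → . L]}), then GOTO on every symbol after a dot until no new states appear). It has 13 states:
  I0: { [A → . - x], [A → . -], [L → . A c], [L → . A x L], [L → . e - e], [L → . x e], [L' → . L] }  — shift
  I1: { [A → - . x], [A → - .] }  — shift, reduce
  I2: { [L → A . c], [L → A . x L] }  — shift
  I3: { [L' → L .] }  — accept
  I4: { [L → e . - e] }  — shift
  I5: { [L → x . e] }  — shift
  I6: { [L → x e .] }  — reduce
  I7: { [L → e - . e] }  — shift
  I8: { [L → e - e .] }  — reduce
  I9: { [L → A c .] }  — reduce
  I10: { [A → . - x], [A → . -], [L → . A c], [L → . A x L], [L → . e - e], [L → . x e], [L → A x . L] }  — shift
  I11: { [L → A x L .] }  — reduce
  I12: { [A → - x .] }  — reduce

Conflict in state I1:
  Shift-reduce conflict between [A → - .] and [A → - . x]
So the grammar is NOT LR(0).

Answer: No. Shift-reduce conflict between [A → - .] and [A → - . x]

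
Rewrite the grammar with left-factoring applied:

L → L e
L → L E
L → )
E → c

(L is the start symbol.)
L → L L'
L' → e
L' → E
L → )
E → c

Left-factoring transforms A → αβ₁ | αβ₂ into A → αA' and A' → β₁ | β₂
(α is the longest common prefix among the alternatives). Repeat until
no nonterminal has two alternatives with a common prefix.

Round 1: L has alternatives sharing prefix 'L'. Introduce L': L → L L'
  Add: L' → e
  Add: L' → E

No remaining common prefixes — done.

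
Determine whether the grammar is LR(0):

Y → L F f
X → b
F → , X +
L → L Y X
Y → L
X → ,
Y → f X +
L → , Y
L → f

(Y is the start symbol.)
Augment with Y' → Y and build the canonical LR(0) collection (I0 = CLOSURE({[Y' → . Y]}), then GOTO on every symbol after a dot until no new states appear). It has 18 states:
  I0: { [L → . , Y], [L → . L Y X], [L → . f], [Y → . L F f], [Y → . L], [Y → . f X +], [Y' → . Y] }  — shift
  I1: { [L → , . Y], [L → . , Y], [L → . L Y X], [L → . f], [Y → . L F f], [Y → . L], [Y → . f X +] }  — shift
  I2: { [F → . , X +], [L → . , Y], [L → . L Y X], [L → . f], [L → L . Y X], [Y → . L F f], [Y → . L], [Y → . f X +], [Y → L . F f], [Y → L .] }  — shift, reduce
  I3: { [Y' → Y .] }  — accept
  I4: { [L → f .], [X → . ,], [X → . b], [Y → f . X +] }  — shift, reduce
  I5: { [X → , .] }  — reduce
  I6: { [Y → f X . +] }  — shift
  I7: { [X → b .] }  — reduce
  I8: { [Y → f X + .] }  — reduce
  I9: { [F → , . X +], [L → , . Y], [L → . , Y], [L → . L Y X], [L → . f], [X → . ,], [X → . b], [Y → . L F f], [Y → . L], [Y → . f X +] }  — shift
  I10: { [Y → L F . f] }  — shift
  I11: { [L → L Y . X], [X → . ,], [X → . b] }  — shift
  I12: { [L → L Y X .] }  — reduce
  I13: { [Y → L F f .] }  — reduce
  I14: { [L → , . Y], [L → . , Y], [L → . L Y X], [L → . f], [X → , .], [Y → . L F f], [Y → . L], [Y → . f X +] }  — shift, reduce
  I15: { [F → , X . +] }  — shift
  I16: { [L → , Y .] }  — reduce
  I17: { [F → , X + .] }  — reduce

Conflict in state I2:
  Shift-reduce conflict between [Y → L .] and [F → . , X +]
So the grammar is NOT LR(0).

Answer: No. Shift-reduce conflict between [Y → L .] and [F → . , X +]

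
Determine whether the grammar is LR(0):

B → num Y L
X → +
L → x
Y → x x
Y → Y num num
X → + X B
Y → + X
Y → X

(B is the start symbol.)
Augment with B' → B and build the canonical LR(0) collection (I0 = CLOSURE({[B' → . B]}), then GOTO on every symbol after a dot until no new states appear). It has 16 states:
  I0: { [B → . num Y L], [B' → . B] }  — shift
  I1: { [B' → B .] }  — accept
  I2: { [B → num . Y L], [X → . + X B], [X → . +], [Y → . + X], [Y → . X], [Y → . Y num num], [Y → . x x] }  — shift
  I3: { [X → + . X B], [X → + .], [X → . + X B], [X → . +], [Y → + . X] }  — shift, reduce
  I4: { [Y → X .] }  — reduce
  I5: { [B → num Y . L], [L → . x], [Y → Y . num num] }  — shift
  I6: { [Y → x . x] }  — shift
  I7: { [Y → x x .] }  — reduce
  I8: { [B → num Y L .] }  — reduce
  I9: { [Y → Y num . num] }  — shift
  I10: { [L → x .] }  — reduce
  I11: { [Y → Y num num .] }  — reduce
  I12: { [X → + . X B], [X → + .], [X → . + X B], [X → . +] }  — shift, reduce
  I13: { [B → . num Y L], [X → + X . B], [Y → + X .] }  — shift, reduce
  I14: { [X → + X B .] }  — reduce
  I15: { [B → . num Y L], [X → + X . B] }  — shift

Conflict in state I3:
  Shift-reduce conflict between [X → + .] and [X → . +]
So the grammar is NOT LR(0).

Answer: No. Shift-reduce conflict between [X → + .] and [X → . +]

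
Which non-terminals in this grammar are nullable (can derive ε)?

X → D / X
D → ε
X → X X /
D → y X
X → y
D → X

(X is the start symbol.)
A non-terminal is nullable if it can derive ε (the empty string): either it has an ε-production, or it has a production whose right-hand side consists entirely of nullable non-terminals.

ε-productions: D → ε
So D is immediately nullable.
No further non-terminal can be added: every production for the remaining non-terminals contains a terminal or a non-nullable non-terminal.
Nullable = { 'D' }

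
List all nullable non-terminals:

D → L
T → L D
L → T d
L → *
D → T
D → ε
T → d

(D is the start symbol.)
A non-terminal is nullable if it can derive ε (the empty string): either it has an ε-production, or it has a production whose right-hand side consists entirely of nullable non-terminals.

ε-productions: D → ε
So D is immediately nullable.
No further non-terminal can be added: every production for the remaining non-terminals contains a terminal or a non-nullable non-terminal.
Nullable = { 'D' }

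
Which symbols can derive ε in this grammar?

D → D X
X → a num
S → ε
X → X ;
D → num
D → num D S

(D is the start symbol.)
{ 'S' }

ε-productions: S → ε
So S is immediately nullable.
No further non-terminal can be added: every production for the remaining non-terminals contains a terminal or a non-nullable non-terminal.
Nullable = { 'S' }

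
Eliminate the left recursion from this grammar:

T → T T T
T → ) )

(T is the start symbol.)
T → ) ) T'
T' → T T T'
T' → ε

T is directly left-recursive. The standard transformation for
  A → A α₁ | ... | A α_m | β₁ | ... | β_n
is
  A  → β₁ A' | ... | β_n A'
  A' → α₁ A' | ... | α_m A' | ε

T → ) ) becomes T → ) ) T'
T → T T T becomes T' → T T T'
Add T' → ε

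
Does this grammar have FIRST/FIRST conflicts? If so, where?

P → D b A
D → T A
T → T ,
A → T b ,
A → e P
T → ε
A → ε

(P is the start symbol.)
No FIRST/FIRST conflicts.

A FIRST/FIRST conflict occurs when two productions N → α and N → β for the same non-terminal have FIRST(α) ∩ FIRST(β) ≠ ∅ (with ε ∈ FIRST of a nullable right-hand side, so two nullable alternatives also conflict).

FIRST sets of the non-terminals at (or reachable through a nullable prefix from) the front of some alternative:
  FIRST(T) = { ',', ε }

Productions for T:
  T → T ,: FIRST = { ',' }
  T → ε: FIRST = { ε }
Productions for A:
  A → T b ,: FIRST = { ',', 'b' }
  A → e P: FIRST = { 'e' }
  A → ε: FIRST = { ε }
P, D have only one production, so no FIRST/FIRST conflict is possible there.

All alternatives of each non-terminal have pairwise disjoint FIRST sets.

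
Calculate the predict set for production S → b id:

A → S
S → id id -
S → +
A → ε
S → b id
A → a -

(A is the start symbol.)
{ 'b' }

PREDICT(S → b id) = (FIRST(RHS) \ {ε}) ∪ (FOLLOW(S) if ε ∈ FIRST(RHS), i.e. RHS ⇒* ε)
FIRST(b id) = { 'b' }
ε ∉ FIRST(b id), so FOLLOW(S) is not added.
PREDICT(S → b id) = { 'b' }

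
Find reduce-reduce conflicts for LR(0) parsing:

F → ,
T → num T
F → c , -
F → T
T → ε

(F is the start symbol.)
Augment with F' → F and build the canonical LR(0) collection (I0 = CLOSURE({[F' → . F]}), then GOTO on every symbol after a dot until no new states appear). It has 9 states:
  I0: { [F → . ,], [F → . T], [F → . c , -], [F' → . F], [T → . num T], [T → .] }  — shift, reduce
  I1: { [F → , .] }  — reduce
  I2: { [F' → F .] }  — accept
  I3: { [F → T .] }  — reduce
  I4: { [F → c . , -] }  — shift
  I5: { [T → . num T], [T → .], [T → num . T] }  — shift, reduce
  I6: { [T → num T .] }  — reduce
  I7: { [F → c , . -] }  — shift
  I8: { [F → c , - .] }  — reduce

No state contains more than one complete item.

Answer: No reduce-reduce conflicts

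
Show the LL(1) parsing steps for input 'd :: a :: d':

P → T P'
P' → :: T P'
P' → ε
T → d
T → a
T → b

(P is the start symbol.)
LL(1) parsing maintains a stack (initially the start symbol over $) and the input. At each step: if the stack top is a terminal, match it against the current input token; if it is a non-terminal N, replace it with the RHS of M[N, lookahead] (the unique production whose predict set contains the lookahead).

Stack is shown with the top on the left.

Stack      Input          Action
--------------------------------
P $        d :: a :: d $  output P → T P'
T P' $     d :: a :: d $  output T → d
d P' $     d :: a :: d $  match 'd'
P' $       :: a :: d $    output P' → :: T P'
:: T P' $  :: a :: d $    match '::'
T P' $     a :: d $       output T → a
a P' $     a :: d $       match 'a'
P' $       :: d $         output P' → :: T P'
:: T P' $  :: d $         match '::'
T P' $     d $            output T → d
d P' $     d $            match 'd'
P' $       $              output P' → ε
$          $              accept

The string is accepted.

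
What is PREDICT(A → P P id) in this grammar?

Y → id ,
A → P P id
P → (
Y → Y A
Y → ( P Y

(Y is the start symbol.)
{ '(' }

PREDICT(A → P P id) = (FIRST(RHS) \ {ε}) ∪ (FOLLOW(A) if ε ∈ FIRST(RHS), i.e. RHS ⇒* ε)
FIRST(P) = { '(' }
FIRST(P P id) = { '(' }
ε ∉ FIRST(P P id), so FOLLOW(A) is not added.
PREDICT(A → P P id) = { '(' }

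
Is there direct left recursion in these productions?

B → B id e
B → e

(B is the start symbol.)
Yes, B is left-recursive

Direct left recursion occurs when N → N α for some non-terminal N (the right-hand side begins with the left-hand side itself).

B → B id e: LEFT RECURSIVE (starts with B)
B → e: starts with e

The grammar has direct left recursion on: B.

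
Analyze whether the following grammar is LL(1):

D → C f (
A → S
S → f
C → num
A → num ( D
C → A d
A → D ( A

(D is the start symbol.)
A grammar is LL(1) if for each non-terminal N with multiple productions, the predict sets of those productions are pairwise disjoint, where PREDICT(N → α) = (FIRST(α) \ {ε}) ∪ (FOLLOW(N) if α ⇒* ε).

Relevant sets:
  FIRST(S) = { 'f' }
  FIRST(D) = { 'f', 'num' }
  FIRST(A) = { 'f', 'num' }

For A:
  PREDICT(A → S) = { 'f' }
  PREDICT(A → num '(' D) = { 'num' }
  PREDICT(A → D '(' A) = { 'f', 'num' }
For C:
  PREDICT(C → num) = { 'num' }
  PREDICT(C → A d) = { 'f', 'num' }
D, S have a single production, so nothing to check there.

Conflict found: Predict set conflict for A: { 'f' }
The grammar is NOT LL(1).

Answer: No. Predict set conflict for A: { 'f' }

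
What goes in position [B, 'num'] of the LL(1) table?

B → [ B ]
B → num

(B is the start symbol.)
B → num

To find M[B, 'num'], we find productions for B where 'num' is in the predict set (PREDICT(N → α) = (FIRST(α) \ {ε}) ∪ (FOLLOW(N) if α ⇒* ε)).

B → [ B ]: PREDICT = { '[' }
B → num: PREDICT = { 'num' }
  'num' is in predict set, so this production goes in M[B, 'num']

M[B, 'num'] = B → num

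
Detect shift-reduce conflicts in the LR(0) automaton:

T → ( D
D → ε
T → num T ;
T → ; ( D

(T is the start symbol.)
No shift-reduce conflicts

Augment with T' → T and build the canonical LR(0) collection (I0 = CLOSURE({[T' → . T]}), then GOTO on every symbol after a dot until no new states appear). It has 10 states:
  I0: { [T → . ( D], [T → . ; ( D], [T → . num T ;], [T' → . T] }  — shift
  I1: { [D → .], [T → ( . D] }  — reduce
  I2: { [T → ; . ( D] }  — shift
  I3: { [T' → T .] }  — accept
  I4: { [T → . ( D], [T → . ; ( D], [T → . num T ;], [T → num . T ;] }  — shift
  I5: { [T → num T . ;] }  — shift
  I6: { [T → num T ; .] }  — reduce
  I7: { [D → .], [T → ; ( . D] }  — reduce
  I8: { [T → ; ( D .] }  — reduce
  I9: { [T → ( D .] }  — reduce

No state contains both a complete item and a shift item.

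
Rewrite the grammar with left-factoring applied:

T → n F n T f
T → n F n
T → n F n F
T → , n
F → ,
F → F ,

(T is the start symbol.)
T → n F n T'
T' → T f
T' → ε
T' → F
T → , n
F → ,
F → F ,

Left-factoring transforms A → αβ₁ | αβ₂ into A → αA' and A' → β₁ | β₂
(α is the longest common prefix among the alternatives). Repeat until
no nonterminal has two alternatives with a common prefix.

Round 1: T has alternatives sharing prefix 'n F n'. Introduce T': T → n F n T'
  Add: T' → T f
  Add: T' → ε
  Add: T' → F

No remaining common prefixes — done.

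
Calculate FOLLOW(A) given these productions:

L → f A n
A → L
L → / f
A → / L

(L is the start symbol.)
{ 'n' }

To compute FOLLOW(A), find every occurrence of A on a right-hand side N → α A β: add FIRST(β) \ {ε}, and if β is empty or nullable also add FOLLOW(N). Iterate to a fixed point.

In L → f A n: A is followed by n, add FIRST(n) \ {ε} = { 'n' }

Taking the union: FOLLOW(A) = { 'n' }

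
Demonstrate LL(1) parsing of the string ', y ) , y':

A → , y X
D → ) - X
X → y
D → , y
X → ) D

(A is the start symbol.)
LL(1) parsing maintains a stack (initially the start symbol over $) and the input. At each step: if the stack top is a terminal, match it against the current input token; if it is a non-terminal N, replace it with the RHS of M[N, lookahead] (the unique production whose predict set contains the lookahead).

Stack is shown with the top on the left.

Stack    Input        Action
----------------------------
A $      , y ) , y $  output A → , y X
, y X $  , y ) , y $  match ','
y X $    y ) , y $    match 'y'
X $      ) , y $      output X → ) D
) D $    ) , y $      match ')'
D $      , y $        output D → , y
, y $    , y $        match ','
y $      y $          match 'y'
$        $            accept

The string is accepted.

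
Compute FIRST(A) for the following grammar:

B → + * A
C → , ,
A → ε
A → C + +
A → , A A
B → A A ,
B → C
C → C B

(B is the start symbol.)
To compute FIRST(A), examine every production with A on the left-hand side, reading each right-hand side left to right until a non-nullable symbol is reached.

FIRST sets of the other non-terminals involved (by the same procedure, iterated to a fixed point):
  FIRST(C) = { ',' }

From A → ε:
  - ε-production, so ε ∈ FIRST(A)
From A → C + +:
  - C is a non-terminal: add FIRST(C) \ {ε} = { ',' }
    C is not nullable, so stop
From A → , A A:
  - ',' is a terminal: add ',' and stop

Collecting: FIRST(A) = { ',', ε }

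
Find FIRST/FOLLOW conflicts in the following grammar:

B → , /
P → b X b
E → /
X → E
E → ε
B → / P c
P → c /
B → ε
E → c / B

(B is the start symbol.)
A FIRST/FOLLOW conflict occurs when a non-terminal N has a nullable alternative N → β (β ⇒* ε) and another alternative N → α with FIRST(α) ∩ FOLLOW(N) ≠ ∅: on such a lookahead the parser cannot decide between expanding α and letting N vanish via β.

Nullable non-terminals: B, E, X.

B: nullable alternative(s) B → ε; FOLLOW(B) = { $, 'b' }
  B → , /: FIRST \ {ε} = { ',' } — disjoint from FOLLOW(B)
  B → / P c: FIRST \ {ε} = { '/' } — disjoint from FOLLOW(B)
  B → ε: FIRST \ {ε} = { } — this is the only nullable alternative, skip

E: nullable alternative(s) E → ε; FOLLOW(E) = { 'b' }
  E → /: FIRST \ {ε} = { '/' } — disjoint from FOLLOW(E)
  E → ε: FIRST \ {ε} = { } — this is the only nullable alternative, skip
  E → c / B: FIRST \ {ε} = { 'c' } — disjoint from FOLLOW(E)
X has a nullable alternative but only one production, so nothing to check.

P has no nullable alternative, so no FIRST/FOLLOW check is needed there.

No FIRST/FOLLOW conflicts found.

Answer: No FIRST/FOLLOW conflicts.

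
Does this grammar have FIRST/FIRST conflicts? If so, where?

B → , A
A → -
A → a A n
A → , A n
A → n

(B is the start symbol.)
No FIRST/FIRST conflicts.

A FIRST/FIRST conflict occurs when two productions N → α and N → β for the same non-terminal have FIRST(α) ∩ FIRST(β) ≠ ∅ (with ε ∈ FIRST of a nullable right-hand side, so two nullable alternatives also conflict).

Productions for A:
  A → -: FIRST = { '-' }
  A → a A n: FIRST = { 'a' }
  A → , A n: FIRST = { ',' }
  A → n: FIRST = { 'n' }
B has only one production, so no FIRST/FIRST conflict is possible there.

All alternatives of each non-terminal have pairwise disjoint FIRST sets.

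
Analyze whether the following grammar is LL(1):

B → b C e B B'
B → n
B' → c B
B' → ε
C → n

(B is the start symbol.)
No. Predict set conflict for B': { 'c' }

Relevant sets:
  FOLLOW(B') = { $, 'c' }

For B:
  PREDICT(B → b C e B B') = { 'b' }
  PREDICT(B → n) = { 'n' }
For B':
  PREDICT(B' → c B) = { 'c' }
  PREDICT(B' → ε) = { $, 'c' }
C has a single production, so nothing to check there.

Conflict found: Predict set conflict for B': { 'c' }
The grammar is NOT LL(1).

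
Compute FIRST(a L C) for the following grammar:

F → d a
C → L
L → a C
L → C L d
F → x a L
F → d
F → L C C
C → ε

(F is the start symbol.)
{ 'a' }

To compute FIRST(a L C), process the symbols left to right:
Symbol a is a terminal. Add 'a' and stop.
FIRST(a L C) = { 'a' }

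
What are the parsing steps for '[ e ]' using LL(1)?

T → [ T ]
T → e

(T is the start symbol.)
LL(1) parsing maintains a stack (initially the start symbol over $) and the input. At each step: if the stack top is a terminal, match it against the current input token; if it is a non-terminal N, replace it with the RHS of M[N, lookahead] (the unique production whose predict set contains the lookahead).

Stack is shown with the top on the left.

Stack    Input    Action
------------------------
T $      [ e ] $  output T → [ T ]
[ T ] $  [ e ] $  match '['
T ] $    e ] $    output T → e
e ] $    e ] $    match 'e'
] $      ] $      match ']'
$        $        accept

The string is accepted.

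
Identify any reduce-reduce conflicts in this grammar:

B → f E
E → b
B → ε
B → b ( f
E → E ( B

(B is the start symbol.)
A reduce-reduce conflict occurs when an LR(0) state has two complete items [A → α .] and [B → β .] — both call for a reduction, and with no lookahead the parser cannot choose between them.

Augment with B' → B and build the canonical LR(0) collection (I0 = CLOSURE({[B' → . B]}), then GOTO on every symbol after a dot until no new states appear). It has 10 states:
  I0: { [B → . b ( f], [B → . f E], [B → .], [B' → . B] }  — shift, reduce
  I1: { [B' → B .] }  — accept
  I2: { [B → b . ( f] }  — shift
  I3: { [B → f . E], [E → . E ( B], [E → . b] }  — shift
  I4: { [B → f E .], [E → E . ( B] }  — shift, reduce
  I5: { [E → b .] }  — reduce
  I6: { [B → . b ( f], [B → . f E], [B → .], [E → E ( . B] }  — shift, reduce
  I7: { [E → E ( B .] }  — reduce
  I8: { [B → b ( . f] }  — shift
  I9: { [B → b ( f .] }  — reduce

No state contains more than one complete item.

Answer: No reduce-reduce conflicts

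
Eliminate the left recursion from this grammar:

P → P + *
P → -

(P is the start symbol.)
P is directly left-recursive. The standard transformation for
  A → A α₁ | ... | A α_m | β₁ | ... | β_n
is
  A  → β₁ A' | ... | β_n A'
  A' → α₁ A' | ... | α_m A' | ε

P → - becomes P → - P'
P → P + * becomes P' → + * P'
Add P' → ε

Resulting grammar:
P → - P'
P' → + * P'
P' → ε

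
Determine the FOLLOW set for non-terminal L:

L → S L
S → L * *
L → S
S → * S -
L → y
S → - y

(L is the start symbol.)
{ $, '*' }

To compute FOLLOW(L), find every occurrence of L on a right-hand side N → α L β: add FIRST(β) \ {ε}, and if β is empty or nullable also add FOLLOW(N). Iterate to a fixed point.

L is the start symbol, so $ ∈ FOLLOW(L).
In L → S L: L is at the end; this adds FOLLOW(L) to itself — nothing new
In S → L * *: L is followed by '*' '*', add FIRST('*' '*') \ {ε} = { '*' }

Taking the union: FOLLOW(L) = { $, '*' }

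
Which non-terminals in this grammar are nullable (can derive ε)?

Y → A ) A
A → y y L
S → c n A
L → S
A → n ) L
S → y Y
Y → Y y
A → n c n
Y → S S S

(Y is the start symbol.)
A non-terminal is nullable if it can derive ε (the empty string): either it has an ε-production, or it has a production whose right-hand side consists entirely of nullable non-terminals.

There are no ε-productions, so no non-terminal can derive ε.
No non-terminals are nullable.

Answer: None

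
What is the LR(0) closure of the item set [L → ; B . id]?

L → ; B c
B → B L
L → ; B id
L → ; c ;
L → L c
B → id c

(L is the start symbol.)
To compute CLOSURE, for each item [A → α.Bβ] where B is a non-terminal, add [B → .γ] for all productions B → γ; repeat for the newly added items until nothing changes.

Start with: [L → ; B . id]
The dot precedes the terminal id, so nothing is added.

CLOSURE = { [L → ; B . id] }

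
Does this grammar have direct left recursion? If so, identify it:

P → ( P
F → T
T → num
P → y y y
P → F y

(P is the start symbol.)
No direct left recursion

P → ( P: starts with '('
F → T: starts with T
T → num: starts with num
P → y y y: starts with y
P → F y: starts with F

No direct left recursion found.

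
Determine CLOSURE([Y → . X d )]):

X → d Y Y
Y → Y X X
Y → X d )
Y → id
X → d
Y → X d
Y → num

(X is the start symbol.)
{ [X → . d Y Y], [X → . d], [Y → . X d )] }

To compute CLOSURE, for each item [A → α.Bβ] where B is a non-terminal, add [B → .γ] for all productions B → γ; repeat for the newly added items until nothing changes.

Start with: [Y → . X d )]
  [Y → . X d )] has the dot before X: add [X → . d Y Y], [X → . d]
No further items can be added.

CLOSURE = { [X → . d Y Y], [X → . d], [Y → . X d )] }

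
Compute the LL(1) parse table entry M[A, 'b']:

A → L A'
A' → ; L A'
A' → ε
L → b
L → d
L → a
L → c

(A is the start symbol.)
To find M[A, 'b'], we find productions for A where 'b' is in the predict set (PREDICT(N → α) = (FIRST(α) \ {ε}) ∪ (FOLLOW(N) if α ⇒* ε)).

Relevant sets:
  FIRST(L) = { 'a', 'b', 'c', 'd' }

A → L A': PREDICT = { 'a', 'b', 'c', 'd' }
  'b' is in predict set, so this production goes in M[A, 'b']

M[A, 'b'] = A → L A'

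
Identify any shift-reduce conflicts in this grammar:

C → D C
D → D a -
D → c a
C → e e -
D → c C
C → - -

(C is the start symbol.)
No shift-reduce conflicts

A shift-reduce conflict occurs when an LR(0) state has both:
  - a complete (reduce) item [A → α .] (dot at the end), and
  - a shift item [B → β . c γ] (dot before a terminal).

Augment with C' → C and build the canonical LR(0) collection (I0 = CLOSURE({[C' → . C]}), then GOTO on every symbol after a dot until no new states appear). It has 14 states:
  I0: { [C → . - -], [C → . D C], [C → . e e -], [C' → . C], [D → . D a -], [D → . c C], [D → . c a] }  — shift
  I1: { [C → - . -] }  — shift
  I2: { [C' → C .] }  — accept
  I3: { [C → . - -], [C → . D C], [C → . e e -], [C → D . C], [D → . D a -], [D → . c C], [D → . c a], [D → D . a -] }  — shift
  I4: { [C → . - -], [C → . D C], [C → . e e -], [D → . D a -], [D → . c C], [D → . c a], [D → c . C], [D → c . a] }  — shift
  I5: { [C → e . e -] }  — shift
  I6: { [C → e e . -] }  — shift
  I7: { [C → e e - .] }  — reduce
  I8: { [D → c C .] }  — reduce
  I9: { [D → c a .] }  — reduce
  I10: { [C → D C .] }  — reduce
  I11: { [D → D a . -] }  — shift
  I12: { [D → D a - .] }  — reduce
  I13: { [C → - - .] }  — reduce

No state contains both a complete item and a shift item.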